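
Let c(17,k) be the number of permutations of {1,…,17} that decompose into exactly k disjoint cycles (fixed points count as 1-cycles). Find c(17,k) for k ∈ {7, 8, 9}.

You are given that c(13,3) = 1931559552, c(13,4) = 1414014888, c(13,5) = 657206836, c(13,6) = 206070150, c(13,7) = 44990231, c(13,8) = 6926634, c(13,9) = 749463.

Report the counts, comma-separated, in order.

5374523477960, 1146901283528, 185953177553

@14  (14,4):1414014888·13+1931559552→20313753096, (14,5):657206836·13+1414014888→9957703756, (14,6):206070150·13+657206836→3336118786, (14,7):44990231·13+206070150→790943153, (14,8):6926634·13+44990231→135036473, (14,9):749463·13+6926634→16669653
@15  (15,5):9957703756·14+20313753096→159721605680, (15,6):3336118786·14+9957703756→56663366760, (15,7):790943153·14+3336118786→14409322928, (15,8):135036473·14+790943153→2681453775, (15,9):16669653·14+135036473→368411615
@16  (16,6):56663366760·15+159721605680→1009672107080, (16,7):14409322928·15+56663366760→272803210680, (16,8):2681453775·15+14409322928→54631129553, (16,9):368411615·15+2681453775→8207628000
@17  (17,7):272803210680·16+1009672107080→5374523477960, (17,8):54631129553·16+272803210680→1146901283528, (17,9):8207628000·16+54631129553→185953177553
Read c(17,7) = 5374523477960, c(17,8) = 1146901283528, c(17,9) = 185953177553.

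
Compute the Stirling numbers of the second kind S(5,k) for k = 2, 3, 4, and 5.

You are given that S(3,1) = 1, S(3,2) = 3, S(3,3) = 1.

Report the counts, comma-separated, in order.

i=4: T(4,1)=0+1·1=1 | T(4,2)=1+2·3=7 | T(4,3)=3+3·1=6 | T(4,4)=1+4·0=1
i=5: T(5,2)=1+2·7=15 | T(5,3)=7+3·6=25 | T(5,4)=6+4·1=10 | T(5,5)=1+5·0=1
Read S(5,2) = 15, S(5,3) = 25, S(5,4) = 10, S(5,5) = 1.

15, 25, 10, 1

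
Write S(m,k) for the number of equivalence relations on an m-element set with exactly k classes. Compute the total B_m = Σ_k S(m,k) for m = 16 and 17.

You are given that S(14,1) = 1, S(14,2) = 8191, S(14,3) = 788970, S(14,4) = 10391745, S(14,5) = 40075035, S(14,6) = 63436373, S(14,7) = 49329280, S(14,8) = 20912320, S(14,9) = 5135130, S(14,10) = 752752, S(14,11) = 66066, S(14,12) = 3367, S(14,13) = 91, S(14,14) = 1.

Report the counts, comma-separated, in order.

10480142147, 82864869804

row 15: T[15][1]=1·1+0=1  T[15][2]=2·8191+1=16383  T[15][3]=3·788970+8191=2375101  T[15][4]=4·10391745+788970=42355950  T[15][5]=5·40075035+10391745=210766920  T[15][6]=6·63436373+40075035=420693273  T[15][7]=7·49329280+63436373=408741333  T[15][8]=8·20912320+49329280=216627840  T[15][9]=9·5135130+20912320=67128490  T[15][10]=10·752752+5135130=12662650  T[15][11]=11·66066+752752=1479478  T[15][12]=12·3367+66066=106470  T[15][13]=13·91+3367=4550  T[15][14]=14·1+91=105  T[15][15]=15·0+1=1
row 16: T[16][1]=1·1+0=1  T[16][2]=2·16383+1=32767  T[16][3]=3·2375101+16383=7141686  T[16][4]=4·42355950+2375101=171798901  T[16][5]=5·210766920+42355950=1096190550  T[16][6]=6·420693273+210766920=2734926558  T[16][7]=7·408741333+420693273=3281882604  T[16][8]=8·216627840+408741333=2141764053  T[16][9]=9·67128490+216627840=820784250  T[16][10]=10·12662650+67128490=193754990  T[16][11]=11·1479478+12662650=28936908  T[16][12]=12·106470+1479478=2757118  T[16][13]=13·4550+106470=165620  T[16][14]=14·105+4550=6020  T[16][15]=15·1+105=120  T[16][16]=16·0+1=1
row 17: T[17][1]=1·1+0=1  T[17][2]=2·32767+1=65535  T[17][3]=3·7141686+32767=21457825  T[17][4]=4·171798901+7141686=694337290  T[17][5]=5·1096190550+171798901=5652751651  T[17][6]=6·2734926558+1096190550=17505749898  T[17][7]=7·3281882604+2734926558=25708104786  T[17][8]=8·2141764053+3281882604=20415995028  T[17][9]=9·820784250+2141764053=9528822303  T[17][10]=10·193754990+820784250=2758334150  T[17][11]=11·28936908+193754990=512060978  T[17][12]=12·2757118+28936908=62022324  T[17][13]=13·165620+2757118=4910178  T[17][14]=14·6020+165620=249900  T[17][15]=15·120+6020=7820  T[17][16]=16·1+120=136  T[17][17]=17·0+1=1
B_16 = ΣS(16,k) = 1+32767+7141686+171798901+1096190550+2734926558+3281882604+2141764053+820784250+193754990+28936908+2757118+165620+6020+120+1 = 10480142147
B_17 = ΣS(17,k) = 1+65535+21457825+694337290+5652751651+17505749898+25708104786+20415995028+9528822303+2758334150+512060978+62022324+4910178+249900+7820+136+1 = 82864869804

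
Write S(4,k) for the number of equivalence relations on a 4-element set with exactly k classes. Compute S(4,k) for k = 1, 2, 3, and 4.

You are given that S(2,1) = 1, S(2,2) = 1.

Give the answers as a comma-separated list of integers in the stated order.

1, 7, 6, 1

r3: T_3,1=1×1+0=1; T_3,2=2×1+1=3; T_3,3=3×0+1=1
r4: T_4,1=1×1+0=1; T_4,2=2×3+1=7; T_4,3=3×1+3=6; T_4,4=4×0+1=1
Read S(4,1) = 1, S(4,2) = 7, S(4,3) = 6, S(4,4) = 1.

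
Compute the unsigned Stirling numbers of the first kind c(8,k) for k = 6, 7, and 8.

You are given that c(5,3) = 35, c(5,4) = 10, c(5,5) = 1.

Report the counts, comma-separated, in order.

[6] T[6,4]:5*10+35=85 · T[6,5]:5*1+10=15 · T[6,6]:5*0+1=1
[7] T[7,5]:6*15+85=175 · T[7,6]:6*1+15=21 · T[7,7]:6*0+1=1
[8] T[8,6]:7*21+175=322 · T[8,7]:7*1+21=28 · T[8,8]:7*0+1=1
Read c(8,6) = 322, c(8,7) = 28, c(8,8) = 1.

322, 28, 1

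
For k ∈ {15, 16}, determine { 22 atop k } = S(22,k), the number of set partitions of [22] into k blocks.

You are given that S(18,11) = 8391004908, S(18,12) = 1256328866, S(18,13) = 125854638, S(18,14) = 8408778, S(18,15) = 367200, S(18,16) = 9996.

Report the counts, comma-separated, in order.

345615943200, 26046574004

r19: T_19,12=12×1256328866+8391004908=23466951300; T_19,13=13×125854638+1256328866=2892439160; T_19,14=14×8408778+125854638=243577530; T_19,15=15×367200+8408778=13916778; T_19,16=16×9996+367200=527136
r20: T_20,13=13×2892439160+23466951300=61068660380; T_20,14=14×243577530+2892439160=6302524580; T_20,15=15×13916778+243577530=452329200; T_20,16=16×527136+13916778=22350954
r21: T_21,14=14×6302524580+61068660380=149304004500; T_21,15=15×452329200+6302524580=13087462580; T_21,16=16×22350954+452329200=809944464
r22: T_22,15=15×13087462580+149304004500=345615943200; T_22,16=16×809944464+13087462580=26046574004
Read S(22,15) = 345615943200, S(22,16) = 26046574004.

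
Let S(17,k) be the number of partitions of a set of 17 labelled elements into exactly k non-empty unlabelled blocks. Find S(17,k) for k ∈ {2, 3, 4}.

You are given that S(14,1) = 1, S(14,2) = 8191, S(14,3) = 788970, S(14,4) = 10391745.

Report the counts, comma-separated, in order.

65535, 21457825, 694337290

@15  (15,1):1·1+0→1, (15,2):8191·2+1→16383, (15,3):788970·3+8191→2375101, (15,4):10391745·4+788970→42355950
@16  (16,1):1·1+0→1, (16,2):16383·2+1→32767, (16,3):2375101·3+16383→7141686, (16,4):42355950·4+2375101→171798901
@17  (17,2):32767·2+1→65535, (17,3):7141686·3+32767→21457825, (17,4):171798901·4+7141686→694337290
Read S(17,2) = 65535, S(17,3) = 21457825, S(17,4) = 694337290.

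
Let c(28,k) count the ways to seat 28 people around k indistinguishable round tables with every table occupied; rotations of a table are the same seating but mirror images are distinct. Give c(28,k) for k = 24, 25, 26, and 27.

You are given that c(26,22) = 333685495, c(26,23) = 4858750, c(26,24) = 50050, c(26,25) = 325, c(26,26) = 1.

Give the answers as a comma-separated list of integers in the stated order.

row 27: T[27][23]=26·4858750+333685495=460012995  T[27][24]=26·50050+4858750=6160050  T[27][25]=26·325+50050=58500  T[27][26]=26·1+325=351  T[27][27]=26·0+1=1
row 28: T[28][24]=27·6160050+460012995=626334345  T[28][25]=27·58500+6160050=7739550  T[28][26]=27·351+58500=67977  T[28][27]=27·1+351=378
Read c(28,24) = 626334345, c(28,25) = 7739550, c(28,26) = 67977, c(28,27) = 378.

626334345, 7739550, 67977, 378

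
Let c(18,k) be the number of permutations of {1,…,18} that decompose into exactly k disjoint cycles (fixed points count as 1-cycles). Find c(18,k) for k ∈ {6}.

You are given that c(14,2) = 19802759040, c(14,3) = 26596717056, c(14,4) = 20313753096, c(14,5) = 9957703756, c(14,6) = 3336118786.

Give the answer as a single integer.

row 15: T[15][3]=14·26596717056+19802759040=392156797824  T[15][4]=14·20313753096+26596717056=310989260400  T[15][5]=14·9957703756+20313753096=159721605680  T[15][6]=14·3336118786+9957703756=56663366760
row 16: T[16][4]=15·310989260400+392156797824=5056995703824  T[16][5]=15·159721605680+310989260400=2706813345600  T[16][6]=15·56663366760+159721605680=1009672107080
row 17: T[17][5]=16·2706813345600+5056995703824=48366009233424  T[17][6]=16·1009672107080+2706813345600=18861567058880
row 18: T[18][6]=17·18861567058880+48366009233424=369012649234384
Read c(18,6) = 369012649234384.

369012649234384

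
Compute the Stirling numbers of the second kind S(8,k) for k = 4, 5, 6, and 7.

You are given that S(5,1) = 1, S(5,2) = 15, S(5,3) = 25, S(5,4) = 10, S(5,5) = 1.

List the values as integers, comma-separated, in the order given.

1701, 1050, 266, 28

i=6: T(6,2)=1+2·15=31 | T(6,3)=15+3·25=90 | T(6,4)=25+4·10=65 | T(6,5)=10+5·1=15 | T(6,6)=1+6·0=1
i=7: T(7,3)=31+3·90=301 | T(7,4)=90+4·65=350 | T(7,5)=65+5·15=140 | T(7,6)=15+6·1=21 | T(7,7)=1+7·0=1
i=8: T(8,4)=301+4·350=1701 | T(8,5)=350+5·140=1050 | T(8,6)=140+6·21=266 | T(8,7)=21+7·1=28
Read S(8,4) = 1701, S(8,5) = 1050, S(8,6) = 266, S(8,7) = 28.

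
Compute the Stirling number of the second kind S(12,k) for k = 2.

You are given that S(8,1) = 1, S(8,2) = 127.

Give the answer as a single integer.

2047

r9: T_9,1=1×1+0=1; T_9,2=2×127+1=255
r10: T_10,1=1×1+0=1; T_10,2=2×255+1=511
r11: T_11,1=1×1+0=1; T_11,2=2×511+1=1023
r12: T_12,2=2×1023+1=2047
Read S(12,2) = 2047.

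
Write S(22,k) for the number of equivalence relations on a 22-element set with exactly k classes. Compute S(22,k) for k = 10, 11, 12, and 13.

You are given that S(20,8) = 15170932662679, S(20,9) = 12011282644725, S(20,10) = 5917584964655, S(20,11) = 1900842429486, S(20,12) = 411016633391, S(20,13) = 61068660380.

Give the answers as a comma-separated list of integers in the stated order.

[21] T[21,9]:9*12011282644725+15170932662679=123272476465204 · T[21,10]:10*5917584964655+12011282644725=71187132291275 · T[21,11]:11*1900842429486+5917584964655=26826851689001 · T[21,12]:12*411016633391+1900842429486=6833042030178 · T[21,13]:13*61068660380+411016633391=1204909218331
[22] T[22,10]:10*71187132291275+123272476465204=835143799377954 · T[22,11]:11*26826851689001+71187132291275=366282500870286 · T[22,12]:12*6833042030178+26826851689001=108823356051137 · T[22,13]:13*1204909218331+6833042030178=22496861868481
Read S(22,10) = 835143799377954, S(22,11) = 366282500870286, S(22,12) = 108823356051137, S(22,13) = 22496861868481.

835143799377954, 366282500870286, 108823356051137, 22496861868481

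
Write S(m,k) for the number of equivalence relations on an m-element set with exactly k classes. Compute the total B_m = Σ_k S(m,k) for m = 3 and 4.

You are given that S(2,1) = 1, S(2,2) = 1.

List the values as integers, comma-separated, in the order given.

[3] T[3,1]:1*1+0=1 · T[3,2]:2*1+1=3 · T[3,3]:3*0+1=1
[4] T[4,1]:1*1+0=1 · T[4,2]:2*3+1=7 · T[4,3]:3*1+3=6 · T[4,4]:4*0+1=1
B_3 = ΣS(3,k) = 1+3+1 = 5
B_4 = ΣS(4,k) = 1+7+6+1 = 15

5, 15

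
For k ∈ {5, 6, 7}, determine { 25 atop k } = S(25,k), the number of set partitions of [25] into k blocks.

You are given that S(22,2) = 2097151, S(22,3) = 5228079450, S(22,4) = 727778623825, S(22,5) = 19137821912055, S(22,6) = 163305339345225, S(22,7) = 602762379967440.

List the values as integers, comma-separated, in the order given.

2436684974110751, 37026417000002430, 227832482998716310

@23  (23,3):5228079450·3+2097151→15686335501, (23,4):727778623825·4+5228079450→2916342574750, (23,5):19137821912055·5+727778623825→96416888184100, (23,6):163305339345225·6+19137821912055→998969857983405, (23,7):602762379967440·7+163305339345225→4382641999117305
@24  (24,4):2916342574750·4+15686335501→11681056634501, (24,5):96416888184100·5+2916342574750→485000783495250, (24,6):998969857983405·6+96416888184100→6090236036084530, (24,7):4382641999117305·7+998969857983405→31677463851804540
@25  (25,5):485000783495250·5+11681056634501→2436684974110751, (25,6):6090236036084530·6+485000783495250→37026417000002430, (25,7):31677463851804540·7+6090236036084530→227832482998716310
Read S(25,5) = 2436684974110751, S(25,6) = 37026417000002430, S(25,7) = 227832482998716310.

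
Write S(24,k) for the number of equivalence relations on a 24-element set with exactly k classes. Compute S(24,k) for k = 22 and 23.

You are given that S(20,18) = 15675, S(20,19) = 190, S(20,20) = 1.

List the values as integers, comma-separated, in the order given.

33902, 276

i=21: T(21,19)=15675+19·190=19285 | T(21,20)=190+20·1=210 | T(21,21)=1+21·0=1
i=22: T(22,20)=19285+20·210=23485 | T(22,21)=210+21·1=231 | T(22,22)=1+22·0=1
i=23: T(23,21)=23485+21·231=28336 | T(23,22)=231+22·1=253 | T(23,23)=1+23·0=1
i=24: T(24,22)=28336+22·253=33902 | T(24,23)=253+23·1=276
Read S(24,22) = 33902, S(24,23) = 276.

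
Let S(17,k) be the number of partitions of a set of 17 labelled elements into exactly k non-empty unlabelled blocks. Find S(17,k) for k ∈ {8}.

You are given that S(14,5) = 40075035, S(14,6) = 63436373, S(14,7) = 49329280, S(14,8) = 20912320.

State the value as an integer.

row 15: T[15][6]=6·63436373+40075035=420693273  T[15][7]=7·49329280+63436373=408741333  T[15][8]=8·20912320+49329280=216627840
row 16: T[16][7]=7·408741333+420693273=3281882604  T[16][8]=8·216627840+408741333=2141764053
row 17: T[17][8]=8·2141764053+3281882604=20415995028
Read S(17,8) = 20415995028.

20415995028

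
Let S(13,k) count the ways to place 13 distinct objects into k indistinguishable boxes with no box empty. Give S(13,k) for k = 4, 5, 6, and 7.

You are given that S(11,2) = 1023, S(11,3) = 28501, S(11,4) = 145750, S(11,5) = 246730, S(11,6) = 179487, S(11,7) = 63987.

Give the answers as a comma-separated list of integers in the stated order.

i=12: T(12,3)=1023+3·28501=86526 | T(12,4)=28501+4·145750=611501 | T(12,5)=145750+5·246730=1379400 | T(12,6)=246730+6·179487=1323652 | T(12,7)=179487+7·63987=627396
i=13: T(13,4)=86526+4·611501=2532530 | T(13,5)=611501+5·1379400=7508501 | T(13,6)=1379400+6·1323652=9321312 | T(13,7)=1323652+7·627396=5715424
Read S(13,4) = 2532530, S(13,5) = 7508501, S(13,6) = 9321312, S(13,7) = 5715424.

2532530, 7508501, 9321312, 5715424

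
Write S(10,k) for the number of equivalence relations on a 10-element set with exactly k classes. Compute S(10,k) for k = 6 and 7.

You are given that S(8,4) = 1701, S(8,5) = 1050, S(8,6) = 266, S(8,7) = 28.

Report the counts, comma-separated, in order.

@9  (9,5):1050·5+1701→6951, (9,6):266·6+1050→2646, (9,7):28·7+266→462
@10  (10,6):2646·6+6951→22827, (10,7):462·7+2646→5880
Read S(10,6) = 22827, S(10,7) = 5880.

22827, 5880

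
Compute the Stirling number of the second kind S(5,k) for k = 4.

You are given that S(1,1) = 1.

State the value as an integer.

@2  (2,1):1·1+0→1, (2,2):0·2+1→1
@3  (3,2):1·2+1→3, (3,3):0·3+1→1
@4  (4,3):1·3+3→6, (4,4):0·4+1→1
@5  (5,4):1·4+6→10
Read S(5,4) = 10.

10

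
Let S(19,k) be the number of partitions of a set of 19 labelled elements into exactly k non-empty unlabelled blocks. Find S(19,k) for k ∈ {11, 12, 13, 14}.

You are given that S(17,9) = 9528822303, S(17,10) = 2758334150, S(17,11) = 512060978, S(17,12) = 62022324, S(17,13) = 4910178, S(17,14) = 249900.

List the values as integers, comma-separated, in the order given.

r18: T_18,10=10×2758334150+9528822303=37112163803; T_18,11=11×512060978+2758334150=8391004908; T_18,12=12×62022324+512060978=1256328866; T_18,13=13×4910178+62022324=125854638; T_18,14=14×249900+4910178=8408778
r19: T_19,11=11×8391004908+37112163803=129413217791; T_19,12=12×1256328866+8391004908=23466951300; T_19,13=13×125854638+1256328866=2892439160; T_19,14=14×8408778+125854638=243577530
Read S(19,11) = 129413217791, S(19,12) = 23466951300, S(19,13) = 2892439160, S(19,14) = 243577530.

129413217791, 23466951300, 2892439160, 243577530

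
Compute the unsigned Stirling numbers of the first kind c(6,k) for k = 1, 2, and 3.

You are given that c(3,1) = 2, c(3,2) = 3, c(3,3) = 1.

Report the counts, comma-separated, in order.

120, 274, 225

@4  (4,1):2·3+0→6, (4,2):3·3+2→11, (4,3):1·3+3→6
@5  (5,1):6·4+0→24, (5,2):11·4+6→50, (5,3):6·4+11→35
@6  (6,1):24·5+0→120, (6,2):50·5+24→274, (6,3):35·5+50→225
Read c(6,1) = 120, c(6,2) = 274, c(6,3) = 225.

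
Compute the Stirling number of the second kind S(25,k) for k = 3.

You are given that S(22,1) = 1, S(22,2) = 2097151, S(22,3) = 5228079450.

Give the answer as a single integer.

141197991025

row 23: T[23][1]=1·1+0=1  T[23][2]=2·2097151+1=4194303  T[23][3]=3·5228079450+2097151=15686335501
row 24: T[24][2]=2·4194303+1=8388607  T[24][3]=3·15686335501+4194303=47063200806
row 25: T[25][3]=3·47063200806+8388607=141197991025
Read S(25,3) = 141197991025.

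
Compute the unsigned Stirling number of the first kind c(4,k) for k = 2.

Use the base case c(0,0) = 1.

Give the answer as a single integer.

[1] T[1,1]:0*0+1=1
[2] T[2,1]:1*1+0=1 · T[2,2]:1*0+1=1
[3] T[3,1]:2*1+0=2 · T[3,2]:2*1+1=3
[4] T[4,2]:3*3+2=11
Read c(4,2) = 11.

11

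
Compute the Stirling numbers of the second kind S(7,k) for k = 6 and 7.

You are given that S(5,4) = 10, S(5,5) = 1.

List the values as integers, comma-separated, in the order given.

21, 1

r6: T_6,5=5×1+10=15; T_6,6=6×0+1=1
r7: T_7,6=6×1+15=21; T_7,7=7×0+1=1
Read S(7,6) = 21, S(7,7) = 1.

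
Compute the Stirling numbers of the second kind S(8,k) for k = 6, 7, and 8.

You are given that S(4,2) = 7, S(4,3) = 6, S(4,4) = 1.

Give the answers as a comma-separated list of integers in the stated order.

266, 28, 1

r5: T_5,3=3×6+7=25; T_5,4=4×1+6=10; T_5,5=5×0+1=1
r6: T_6,4=4×10+25=65; T_6,5=5×1+10=15; T_6,6=6×0+1=1
r7: T_7,5=5×15+65=140; T_7,6=6×1+15=21; T_7,7=7×0+1=1
r8: T_8,6=6×21+140=266; T_8,7=7×1+21=28; T_8,8=8×0+1=1
Read S(8,6) = 266, S(8,7) = 28, S(8,8) = 1.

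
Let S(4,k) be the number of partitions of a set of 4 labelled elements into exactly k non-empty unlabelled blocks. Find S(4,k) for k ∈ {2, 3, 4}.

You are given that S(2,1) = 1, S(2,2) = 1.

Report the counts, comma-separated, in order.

[3] T[3,1]:1*1+0=1 · T[3,2]:2*1+1=3 · T[3,3]:3*0+1=1
[4] T[4,2]:2*3+1=7 · T[4,3]:3*1+3=6 · T[4,4]:4*0+1=1
Read S(4,2) = 7, S(4,3) = 6, S(4,4) = 1.

7, 6, 1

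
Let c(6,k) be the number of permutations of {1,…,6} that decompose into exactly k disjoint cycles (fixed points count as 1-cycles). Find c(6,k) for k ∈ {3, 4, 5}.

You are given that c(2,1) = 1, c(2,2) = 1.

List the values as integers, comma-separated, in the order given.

[3] T[3,1]:2*1+0=2 · T[3,2]:2*1+1=3 · T[3,3]:2*0+1=1
[4] T[4,1]:3*2+0=6 · T[4,2]:3*3+2=11 · T[4,3]:3*1+3=6 · T[4,4]:3*0+1=1
[5] T[5,2]:4*11+6=50 · T[5,3]:4*6+11=35 · T[5,4]:4*1+6=10 · T[5,5]:4*0+1=1
[6] T[6,3]:5*35+50=225 · T[6,4]:5*10+35=85 · T[6,5]:5*1+10=15
Read c(6,3) = 225, c(6,4) = 85, c(6,5) = 15.

225, 85, 15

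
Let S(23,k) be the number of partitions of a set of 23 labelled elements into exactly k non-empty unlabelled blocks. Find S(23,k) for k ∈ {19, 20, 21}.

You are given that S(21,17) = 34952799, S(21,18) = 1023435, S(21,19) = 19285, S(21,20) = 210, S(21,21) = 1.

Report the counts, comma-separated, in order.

r22: T_22,18=18×1023435+34952799=53374629; T_22,19=19×19285+1023435=1389850; T_22,20=20×210+19285=23485; T_22,21=21×1+210=231
r23: T_23,19=19×1389850+53374629=79781779; T_23,20=20×23485+1389850=1859550; T_23,21=21×231+23485=28336
Read S(23,19) = 79781779, S(23,20) = 1859550, S(23,21) = 28336.

79781779, 1859550, 28336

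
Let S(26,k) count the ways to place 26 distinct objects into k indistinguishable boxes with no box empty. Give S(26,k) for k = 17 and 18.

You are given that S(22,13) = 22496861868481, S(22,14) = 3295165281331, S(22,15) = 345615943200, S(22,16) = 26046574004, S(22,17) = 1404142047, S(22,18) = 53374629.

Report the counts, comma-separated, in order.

1343731795378830, 107025546101760

@23  (23,14):3295165281331·14+22496861868481→68629175807115, (23,15):345615943200·15+3295165281331→8479404429331, (23,16):26046574004·16+345615943200→762361127264, (23,17):1404142047·17+26046574004→49916988803, (23,18):53374629·18+1404142047→2364885369
@24  (24,15):8479404429331·15+68629175807115→195820242247080, (24,16):762361127264·16+8479404429331→20677182465555, (24,17):49916988803·17+762361127264→1610949936915, (24,18):2364885369·18+49916988803→92484925445
@25  (25,16):20677182465555·16+195820242247080→526655161695960, (25,17):1610949936915·17+20677182465555→48063331393110, (25,18):92484925445·18+1610949936915→3275678594925
@26  (26,17):48063331393110·17+526655161695960→1343731795378830, (26,18):3275678594925·18+48063331393110→107025546101760
Read S(26,17) = 1343731795378830, S(26,18) = 107025546101760.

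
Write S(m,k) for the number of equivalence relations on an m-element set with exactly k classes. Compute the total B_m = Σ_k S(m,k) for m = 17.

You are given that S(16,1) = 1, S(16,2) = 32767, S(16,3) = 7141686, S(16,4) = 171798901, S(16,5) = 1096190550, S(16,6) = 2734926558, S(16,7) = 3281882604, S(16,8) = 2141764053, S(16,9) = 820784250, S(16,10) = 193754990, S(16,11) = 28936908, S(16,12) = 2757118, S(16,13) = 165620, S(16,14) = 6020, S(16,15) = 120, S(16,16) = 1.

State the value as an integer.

82864869804

i=17: T(17,1)=0+1·1=1 | T(17,2)=1+2·32767=65535 | T(17,3)=32767+3·7141686=21457825 | T(17,4)=7141686+4·171798901=694337290 | T(17,5)=171798901+5·1096190550=5652751651 | T(17,6)=1096190550+6·2734926558=17505749898 | T(17,7)=2734926558+7·3281882604=25708104786 | T(17,8)=3281882604+8·2141764053=20415995028 | T(17,9)=2141764053+9·820784250=9528822303 | T(17,10)=820784250+10·193754990=2758334150 | T(17,11)=193754990+11·28936908=512060978 | T(17,12)=28936908+12·2757118=62022324 | T(17,13)=2757118+13·165620=4910178 | T(17,14)=165620+14·6020=249900 | T(17,15)=6020+15·120=7820 | T(17,16)=120+16·1=136 | T(17,17)=1+17·0=1
B_17 = ΣS(17,k) = 1+65535+21457825+694337290+5652751651+17505749898+25708104786+20415995028+9528822303+2758334150+512060978+62022324+4910178+249900+7820+136+1 = 82864869804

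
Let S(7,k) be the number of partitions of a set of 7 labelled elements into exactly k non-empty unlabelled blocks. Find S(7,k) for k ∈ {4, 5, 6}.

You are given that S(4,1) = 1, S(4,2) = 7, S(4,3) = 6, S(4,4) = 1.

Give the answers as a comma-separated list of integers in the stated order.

350, 140, 21

[5] T[5,2]:2*7+1=15 · T[5,3]:3*6+7=25 · T[5,4]:4*1+6=10 · T[5,5]:5*0+1=1
[6] T[6,3]:3*25+15=90 · T[6,4]:4*10+25=65 · T[6,5]:5*1+10=15 · T[6,6]:6*0+1=1
[7] T[7,4]:4*65+90=350 · T[7,5]:5*15+65=140 · T[7,6]:6*1+15=21
Read S(7,4) = 350, S(7,5) = 140, S(7,6) = 21.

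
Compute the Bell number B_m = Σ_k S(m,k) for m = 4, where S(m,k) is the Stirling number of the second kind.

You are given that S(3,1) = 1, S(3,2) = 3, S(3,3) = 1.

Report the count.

r4: T_4,1=1×1+0=1; T_4,2=2×3+1=7; T_4,3=3×1+3=6; T_4,4=4×0+1=1
B_4 = ΣS(4,k) = 1+7+6+1 = 15

15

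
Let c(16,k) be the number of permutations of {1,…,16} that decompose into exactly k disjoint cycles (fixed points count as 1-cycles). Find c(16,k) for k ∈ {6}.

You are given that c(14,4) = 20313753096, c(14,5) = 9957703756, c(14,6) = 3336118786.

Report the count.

1009672107080

@15  (15,5):9957703756·14+20313753096→159721605680, (15,6):3336118786·14+9957703756→56663366760
@16  (16,6):56663366760·15+159721605680→1009672107080
Read c(16,6) = 1009672107080.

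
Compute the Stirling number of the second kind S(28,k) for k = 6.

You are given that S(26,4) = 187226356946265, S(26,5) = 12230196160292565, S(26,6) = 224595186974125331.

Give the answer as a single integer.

8220146115188676396

@27  (27,5):12230196160292565·5+187226356946265→61338207158409090, (27,6):224595186974125331·6+12230196160292565→1359801318005044551
@28  (28,6):1359801318005044551·6+61338207158409090→8220146115188676396
Read S(28,6) = 8220146115188676396.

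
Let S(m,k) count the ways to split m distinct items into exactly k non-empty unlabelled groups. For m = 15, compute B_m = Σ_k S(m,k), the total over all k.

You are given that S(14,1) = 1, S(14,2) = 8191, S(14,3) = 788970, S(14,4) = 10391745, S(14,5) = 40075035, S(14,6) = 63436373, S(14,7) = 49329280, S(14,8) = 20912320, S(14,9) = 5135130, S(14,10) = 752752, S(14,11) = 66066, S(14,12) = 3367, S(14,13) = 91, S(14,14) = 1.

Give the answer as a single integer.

1382958545

[15] T[15,1]:1*1+0=1 · T[15,2]:2*8191+1=16383 · T[15,3]:3*788970+8191=2375101 · T[15,4]:4*10391745+788970=42355950 · T[15,5]:5*40075035+10391745=210766920 · T[15,6]:6*63436373+40075035=420693273 · T[15,7]:7*49329280+63436373=408741333 · T[15,8]:8*20912320+49329280=216627840 · T[15,9]:9*5135130+20912320=67128490 · T[15,10]:10*752752+5135130=12662650 · T[15,11]:11*66066+752752=1479478 · T[15,12]:12*3367+66066=106470 · T[15,13]:13*91+3367=4550 · T[15,14]:14*1+91=105 · T[15,15]:15*0+1=1
B_15 = ΣS(15,k) = 1+16383+2375101+42355950+210766920+420693273+408741333+216627840+67128490+12662650+1479478+106470+4550+105+1 = 1382958545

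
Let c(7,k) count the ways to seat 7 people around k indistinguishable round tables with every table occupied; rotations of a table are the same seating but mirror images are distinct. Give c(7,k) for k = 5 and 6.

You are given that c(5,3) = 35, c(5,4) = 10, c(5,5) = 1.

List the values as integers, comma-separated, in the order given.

[6] T[6,4]:5*10+35=85 · T[6,5]:5*1+10=15 · T[6,6]:5*0+1=1
[7] T[7,5]:6*15+85=175 · T[7,6]:6*1+15=21
Read c(7,5) = 175, c(7,6) = 21.

175, 21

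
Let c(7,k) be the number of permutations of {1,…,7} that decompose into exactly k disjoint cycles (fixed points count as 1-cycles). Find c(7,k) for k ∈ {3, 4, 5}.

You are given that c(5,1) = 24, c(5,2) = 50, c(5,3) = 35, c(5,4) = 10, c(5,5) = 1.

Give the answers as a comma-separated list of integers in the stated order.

1624, 735, 175

[6] T[6,2]:5*50+24=274 · T[6,3]:5*35+50=225 · T[6,4]:5*10+35=85 · T[6,5]:5*1+10=15
[7] T[7,3]:6*225+274=1624 · T[7,4]:6*85+225=735 · T[7,5]:6*15+85=175
Read c(7,3) = 1624, c(7,4) = 735, c(7,5) = 175.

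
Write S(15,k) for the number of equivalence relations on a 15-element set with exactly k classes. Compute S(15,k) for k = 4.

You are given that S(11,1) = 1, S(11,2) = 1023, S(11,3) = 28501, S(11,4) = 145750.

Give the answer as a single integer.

42355950

row 12: T[12][1]=1·1+0=1  T[12][2]=2·1023+1=2047  T[12][3]=3·28501+1023=86526  T[12][4]=4·145750+28501=611501
row 13: T[13][2]=2·2047+1=4095  T[13][3]=3·86526+2047=261625  T[13][4]=4·611501+86526=2532530
row 14: T[14][3]=3·261625+4095=788970  T[14][4]=4·2532530+261625=10391745
row 15: T[15][4]=4·10391745+788970=42355950
Read S(15,4) = 42355950.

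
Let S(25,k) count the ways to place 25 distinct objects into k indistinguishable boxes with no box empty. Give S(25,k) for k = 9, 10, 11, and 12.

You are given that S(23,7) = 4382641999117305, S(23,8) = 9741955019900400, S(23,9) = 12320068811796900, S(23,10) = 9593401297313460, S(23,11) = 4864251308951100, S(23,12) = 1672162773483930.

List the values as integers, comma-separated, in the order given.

1167921451092973005, 1203163392175387500, 802355904438462660, 362262620784874680

r24: T_24,8=8×9741955019900400+4382641999117305=82318282158320505; T_24,9=9×12320068811796900+9741955019900400=120622574326072500; T_24,10=10×9593401297313460+12320068811796900=108254081784931500; T_24,11=11×4864251308951100+9593401297313460=63100165695775560; T_24,12=12×1672162773483930+4864251308951100=24930204590758260
r25: T_25,9=9×120622574326072500+82318282158320505=1167921451092973005; T_25,10=10×108254081784931500+120622574326072500=1203163392175387500; T_25,11=11×63100165695775560+108254081784931500=802355904438462660; T_25,12=12×24930204590758260+63100165695775560=362262620784874680
Read S(25,9) = 1167921451092973005, S(25,10) = 1203163392175387500, S(25,11) = 802355904438462660, S(25,12) = 362262620784874680.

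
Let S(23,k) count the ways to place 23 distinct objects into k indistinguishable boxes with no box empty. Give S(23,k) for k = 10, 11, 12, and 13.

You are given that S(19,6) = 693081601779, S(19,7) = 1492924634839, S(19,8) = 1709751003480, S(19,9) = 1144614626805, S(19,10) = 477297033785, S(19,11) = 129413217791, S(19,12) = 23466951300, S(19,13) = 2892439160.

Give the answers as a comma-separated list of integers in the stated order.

9593401297313460, 4864251308951100, 1672162773483930, 401282560341390

[20] T[20,7]:7*1492924634839+693081601779=11143554045652 · T[20,8]:8*1709751003480+1492924634839=15170932662679 · T[20,9]:9*1144614626805+1709751003480=12011282644725 · T[20,10]:10*477297033785+1144614626805=5917584964655 · T[20,11]:11*129413217791+477297033785=1900842429486 · T[20,12]:12*23466951300+129413217791=411016633391 · T[20,13]:13*2892439160+23466951300=61068660380
[21] T[21,8]:8*15170932662679+11143554045652=132511015347084 · T[21,9]:9*12011282644725+15170932662679=123272476465204 · T[21,10]:10*5917584964655+12011282644725=71187132291275 · T[21,11]:11*1900842429486+5917584964655=26826851689001 · T[21,12]:12*411016633391+1900842429486=6833042030178 · T[21,13]:13*61068660380+411016633391=1204909218331
[22] T[22,9]:9*123272476465204+132511015347084=1241963303533920 · T[22,10]:10*71187132291275+123272476465204=835143799377954 · T[22,11]:11*26826851689001+71187132291275=366282500870286 · T[22,12]:12*6833042030178+26826851689001=108823356051137 · T[22,13]:13*1204909218331+6833042030178=22496861868481
[23] T[23,10]:10*835143799377954+1241963303533920=9593401297313460 · T[23,11]:11*366282500870286+835143799377954=4864251308951100 · T[23,12]:12*108823356051137+366282500870286=1672162773483930 · T[23,13]:13*22496861868481+108823356051137=401282560341390
Read S(23,10) = 9593401297313460, S(23,11) = 4864251308951100, S(23,12) = 1672162773483930, S(23,13) = 401282560341390.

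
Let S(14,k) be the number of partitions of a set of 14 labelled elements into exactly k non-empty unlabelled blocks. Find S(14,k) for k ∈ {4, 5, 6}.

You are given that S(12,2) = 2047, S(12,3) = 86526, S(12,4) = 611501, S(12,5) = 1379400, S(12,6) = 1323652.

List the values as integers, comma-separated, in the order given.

[13] T[13,3]:3*86526+2047=261625 · T[13,4]:4*611501+86526=2532530 · T[13,5]:5*1379400+611501=7508501 · T[13,6]:6*1323652+1379400=9321312
[14] T[14,4]:4*2532530+261625=10391745 · T[14,5]:5*7508501+2532530=40075035 · T[14,6]:6*9321312+7508501=63436373
Read S(14,4) = 10391745, S(14,5) = 40075035, S(14,6) = 63436373.

10391745, 40075035, 63436373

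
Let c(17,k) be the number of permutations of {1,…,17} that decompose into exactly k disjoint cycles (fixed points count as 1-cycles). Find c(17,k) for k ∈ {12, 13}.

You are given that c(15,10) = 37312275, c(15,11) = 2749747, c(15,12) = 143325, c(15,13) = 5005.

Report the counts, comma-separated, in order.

[16] T[16,11]:15*2749747+37312275=78558480 · T[16,12]:15*143325+2749747=4899622 · T[16,13]:15*5005+143325=218400
[17] T[17,12]:16*4899622+78558480=156952432 · T[17,13]:16*218400+4899622=8394022
Read c(17,12) = 156952432, c(17,13) = 8394022.

156952432, 8394022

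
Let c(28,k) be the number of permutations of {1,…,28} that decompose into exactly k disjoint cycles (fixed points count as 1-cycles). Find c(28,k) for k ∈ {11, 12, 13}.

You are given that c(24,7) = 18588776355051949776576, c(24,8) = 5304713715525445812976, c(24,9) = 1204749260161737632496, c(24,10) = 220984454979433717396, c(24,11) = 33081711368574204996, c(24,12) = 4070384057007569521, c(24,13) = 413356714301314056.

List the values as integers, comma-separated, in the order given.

33819732719881270820297640, 4894196422205298253024980, 596287888163635369624650

i=25: T(25,8)=18588776355051949776576+24·5304713715525445812976=145901905527662649288000 | T(25,9)=5304713715525445812976+24·1204749260161737632496=34218695959407148992880 | T(25,10)=1204749260161737632496+24·220984454979433717396=6508376179668146850000 | T(25,11)=220984454979433717396+24·33081711368574204996=1014945527825214637300 | T(25,12)=33081711368574204996+24·4070384057007569521=130770928736755873500 | T(25,13)=4070384057007569521+24·413356714301314056=13990945200239106865
i=26: T(26,9)=145901905527662649288000+25·34218695959407148992880=1001369304512841374110000 | T(26,10)=34218695959407148992880+25·6508376179668146850000=196928100451110820242880 | T(26,11)=6508376179668146850000+25·1014945527825214637300=31882014375298512782500 | T(26,12)=1014945527825214637300+25·130770928736755873500=4284218746244111474800 | T(26,13)=130770928736755873500+25·13990945200239106865=480544558742733545125
i=27: T(27,10)=1001369304512841374110000+26·196928100451110820242880=6121499916241722700424880 | T(27,11)=196928100451110820242880+26·31882014375298512782500=1025860474208872152587880 | T(27,12)=31882014375298512782500+26·4284218746244111474800=143271701777645411127300 | T(27,13)=4284218746244111474800+26·480544558742733545125=16778377273555183648050
i=28: T(28,11)=6121499916241722700424880+27·1025860474208872152587880=33819732719881270820297640 | T(28,12)=1025860474208872152587880+27·143271701777645411127300=4894196422205298253024980 | T(28,13)=143271701777645411127300+27·16778377273555183648050=596287888163635369624650
Read c(28,11) = 33819732719881270820297640, c(28,12) = 4894196422205298253024980, c(28,13) = 596287888163635369624650.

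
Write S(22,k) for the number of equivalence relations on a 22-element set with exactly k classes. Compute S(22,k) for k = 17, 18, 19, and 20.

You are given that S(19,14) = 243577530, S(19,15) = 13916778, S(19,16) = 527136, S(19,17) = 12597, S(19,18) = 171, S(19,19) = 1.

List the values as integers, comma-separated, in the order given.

i=20: T(20,15)=243577530+15·13916778=452329200 | T(20,16)=13916778+16·527136=22350954 | T(20,17)=527136+17·12597=741285 | T(20,18)=12597+18·171=15675 | T(20,19)=171+19·1=190 | T(20,20)=1+20·0=1
i=21: T(21,16)=452329200+16·22350954=809944464 | T(21,17)=22350954+17·741285=34952799 | T(21,18)=741285+18·15675=1023435 | T(21,19)=15675+19·190=19285 | T(21,20)=190+20·1=210
i=22: T(22,17)=809944464+17·34952799=1404142047 | T(22,18)=34952799+18·1023435=53374629 | T(22,19)=1023435+19·19285=1389850 | T(22,20)=19285+20·210=23485
Read S(22,17) = 1404142047, S(22,18) = 53374629, S(22,19) = 1389850, S(22,20) = 23485.

1404142047, 53374629, 1389850, 23485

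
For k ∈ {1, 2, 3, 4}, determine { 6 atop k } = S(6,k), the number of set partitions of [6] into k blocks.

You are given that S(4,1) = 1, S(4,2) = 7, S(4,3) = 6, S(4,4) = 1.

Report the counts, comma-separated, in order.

i=5: T(5,1)=0+1·1=1 | T(5,2)=1+2·7=15 | T(5,3)=7+3·6=25 | T(5,4)=6+4·1=10
i=6: T(6,1)=0+1·1=1 | T(6,2)=1+2·15=31 | T(6,3)=15+3·25=90 | T(6,4)=25+4·10=65
Read S(6,1) = 1, S(6,2) = 31, S(6,3) = 90, S(6,4) = 65.

1, 31, 90, 65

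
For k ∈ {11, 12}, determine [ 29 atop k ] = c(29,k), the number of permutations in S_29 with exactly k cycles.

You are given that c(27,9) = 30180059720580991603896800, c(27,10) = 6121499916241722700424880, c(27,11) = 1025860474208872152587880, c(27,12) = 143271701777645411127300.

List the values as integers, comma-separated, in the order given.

r28: T_28,10=27×6121499916241722700424880+30180059720580991603896800=195460557459107504515368560; T_28,11=27×1025860474208872152587880+6121499916241722700424880=33819732719881270820297640; T_28,12=27×143271701777645411127300+1025860474208872152587880=4894196422205298253024980
r29: T_29,11=28×33819732719881270820297640+195460557459107504515368560=1142413073615783087483702480; T_29,12=28×4894196422205298253024980+33819732719881270820297640=170857232541629621904997080
Read c(29,11) = 1142413073615783087483702480, c(29,12) = 170857232541629621904997080.

1142413073615783087483702480, 170857232541629621904997080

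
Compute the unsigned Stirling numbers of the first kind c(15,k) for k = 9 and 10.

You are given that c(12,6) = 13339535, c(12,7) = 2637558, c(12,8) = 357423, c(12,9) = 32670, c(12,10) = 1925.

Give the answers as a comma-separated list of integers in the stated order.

368411615, 37312275

i=13: T(13,7)=13339535+12·2637558=44990231 | T(13,8)=2637558+12·357423=6926634 | T(13,9)=357423+12·32670=749463 | T(13,10)=32670+12·1925=55770
i=14: T(14,8)=44990231+13·6926634=135036473 | T(14,9)=6926634+13·749463=16669653 | T(14,10)=749463+13·55770=1474473
i=15: T(15,9)=135036473+14·16669653=368411615 | T(15,10)=16669653+14·1474473=37312275
Read c(15,9) = 368411615, c(15,10) = 37312275.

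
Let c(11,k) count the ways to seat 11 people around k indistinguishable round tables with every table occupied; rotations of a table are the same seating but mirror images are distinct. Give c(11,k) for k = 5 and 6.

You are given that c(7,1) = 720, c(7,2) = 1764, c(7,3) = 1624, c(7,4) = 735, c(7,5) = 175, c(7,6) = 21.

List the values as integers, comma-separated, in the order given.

row 8: T[8][2]=7·1764+720=13068  T[8][3]=7·1624+1764=13132  T[8][4]=7·735+1624=6769  T[8][5]=7·175+735=1960  T[8][6]=7·21+175=322
row 9: T[9][3]=8·13132+13068=118124  T[9][4]=8·6769+13132=67284  T[9][5]=8·1960+6769=22449  T[9][6]=8·322+1960=4536
row 10: T[10][4]=9·67284+118124=723680  T[10][5]=9·22449+67284=269325  T[10][6]=9·4536+22449=63273
row 11: T[11][5]=10·269325+723680=3416930  T[11][6]=10·63273+269325=902055
Read c(11,5) = 3416930, c(11,6) = 902055.

3416930, 902055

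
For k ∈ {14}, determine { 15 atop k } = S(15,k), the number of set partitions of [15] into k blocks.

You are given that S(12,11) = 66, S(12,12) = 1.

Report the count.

@13  (13,12):1·12+66→78, (13,13):0·13+1→1
@14  (14,13):1·13+78→91, (14,14):0·14+1→1
@15  (15,14):1·14+91→105
Read S(15,14) = 105.

105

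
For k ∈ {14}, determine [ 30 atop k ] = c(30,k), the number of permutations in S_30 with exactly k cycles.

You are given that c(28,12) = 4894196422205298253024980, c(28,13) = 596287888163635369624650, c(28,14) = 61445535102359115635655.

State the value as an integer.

88776380550648116217781890

@29  (29,13):596287888163635369624650·28+4894196422205298253024980→21590257290787088602515180, (29,14):61445535102359115635655·28+596287888163635369624650→2316762871029690607422990
@30  (30,14):2316762871029690607422990·29+21590257290787088602515180→88776380550648116217781890
Read c(30,14) = 88776380550648116217781890.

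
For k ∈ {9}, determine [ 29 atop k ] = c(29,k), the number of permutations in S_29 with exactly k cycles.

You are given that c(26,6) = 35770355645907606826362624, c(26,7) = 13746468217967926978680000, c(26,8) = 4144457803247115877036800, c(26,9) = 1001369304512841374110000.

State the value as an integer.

29891934088703915048808047424

[27] T[27,7]:26*13746468217967926978680000+35770355645907606826362624=393178529313073708272042624 · T[27,8]:26*4144457803247115877036800+13746468217967926978680000=121502371102392939781636800 · T[27,9]:26*1001369304512841374110000+4144457803247115877036800=30180059720580991603896800
[28] T[28,8]:27*121502371102392939781636800+393178529313073708272042624=3673742549077683082376236224 · T[28,9]:27*30180059720580991603896800+121502371102392939781636800=936363983558079713086850400
[29] T[29,9]:28*936363983558079713086850400+3673742549077683082376236224=29891934088703915048808047424
Read c(29,9) = 29891934088703915048808047424.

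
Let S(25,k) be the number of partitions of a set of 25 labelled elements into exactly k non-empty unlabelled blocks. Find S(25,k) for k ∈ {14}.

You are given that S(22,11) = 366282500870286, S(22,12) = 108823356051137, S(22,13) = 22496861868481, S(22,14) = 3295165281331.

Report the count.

@23  (23,12):108823356051137·12+366282500870286→1672162773483930, (23,13):22496861868481·13+108823356051137→401282560341390, (23,14):3295165281331·14+22496861868481→68629175807115
@24  (24,13):401282560341390·13+1672162773483930→6888836057922000, (24,14):68629175807115·14+401282560341390→1362091021641000
@25  (25,14):1362091021641000·14+6888836057922000→25958110360896000
Read S(25,14) = 25958110360896000.

25958110360896000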